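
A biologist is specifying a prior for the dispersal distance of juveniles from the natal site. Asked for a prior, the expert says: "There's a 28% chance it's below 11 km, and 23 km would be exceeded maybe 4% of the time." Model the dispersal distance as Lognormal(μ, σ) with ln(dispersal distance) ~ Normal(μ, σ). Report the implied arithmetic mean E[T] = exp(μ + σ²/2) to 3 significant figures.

If T ~ Lognormal(μ,σ) then ln T ~ Normal(μ,σ), so the p-quantile of ln T is μ + z_p·σ.
ln(11) = 2.398 and ln(23) = 3.135; z_{0.28} = -0.5828, z_{0.96} = 1.751.
σ = (3.135 − 2.398)/(1.751 − (-0.5828)) = 0.316.
μ = 2.398 − (-0.5828)·0.316 = 2.582.
E[T] = exp(μ + σ²/2) = exp(2.582 + 0.0500) = 13.9 km.

E[T] ≈ 13.9 km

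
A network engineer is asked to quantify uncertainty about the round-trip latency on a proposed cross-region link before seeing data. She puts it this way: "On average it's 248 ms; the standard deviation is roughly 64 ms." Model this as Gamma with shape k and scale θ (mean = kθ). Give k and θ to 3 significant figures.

k ≈ 15, θ ≈ 16.5

For Gamma(k, scale θ): mean = kθ, variance = kθ², so CV = 1/√k.
CV = SD/mean = 64/248 = 0.2581, hence k = 1/CV² = 15.
Then θ = mean/k = 248/15 = 16.5.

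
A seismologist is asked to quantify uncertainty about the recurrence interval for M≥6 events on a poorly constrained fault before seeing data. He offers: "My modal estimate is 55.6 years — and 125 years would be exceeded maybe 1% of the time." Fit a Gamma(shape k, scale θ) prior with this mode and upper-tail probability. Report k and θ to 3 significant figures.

k ≈ 8.31, θ ≈ 7.6

Gamma(k,θ) with k>1 has mode (k−1)θ, so θ = 55.6/(k−1).
Need P(X < 125) = 0.99 with θ tied to k this way. Start at k = 2, θ = 55.6: P(X<125) ≈ 0.657.
Too low — raise k to concentrate. Iterating converges to k ≈ 8.31.
Then θ = 55.6/(8.31−1) ≈ 7.6.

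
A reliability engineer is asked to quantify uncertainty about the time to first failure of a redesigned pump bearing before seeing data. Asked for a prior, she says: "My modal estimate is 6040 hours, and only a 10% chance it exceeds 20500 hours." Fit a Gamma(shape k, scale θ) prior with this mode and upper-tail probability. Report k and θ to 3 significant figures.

Gamma(k,θ) with k>1 has mode (k−1)θ, so θ = 6040/(k−1).
Need P(X < 20500) = 0.9 with θ tied to k this way. Start at k = 2, θ = 6040: P(X<20500) ≈ 0.852.
Too low — raise k to concentrate. Iterating converges to k ≈ 2.26.
Then θ = 6040/(2.26−1) ≈ 4800.

k ≈ 2.26, θ ≈ 4800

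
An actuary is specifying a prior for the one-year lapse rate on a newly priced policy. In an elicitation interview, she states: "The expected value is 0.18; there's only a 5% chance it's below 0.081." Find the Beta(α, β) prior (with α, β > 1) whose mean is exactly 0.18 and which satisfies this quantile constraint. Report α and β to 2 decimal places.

With mean 0.18 fixed, write α = 0.18s, β = 0.82s where s = α+β.
Need P(θ < 0.081) = 0.05 under Beta(0.18s, 0.82s). Normal approximation: (q−m)/√(m(1−m)/s) ≈ z_{0.05} = -1.64, so s ≈ 0.18·0.82·(-1.64)²/(0.081−0.18)² = 40.7.
At s = 40.7: P(θ<0.081) ≈ 0.027. Adjusting to match 0.05 gives s ≈ 30.91.
So α = 0.18·30.91 ≈ 5.56, β = 0.82·30.91 ≈ 25.35.

α ≈ 5.56, β ≈ 25.35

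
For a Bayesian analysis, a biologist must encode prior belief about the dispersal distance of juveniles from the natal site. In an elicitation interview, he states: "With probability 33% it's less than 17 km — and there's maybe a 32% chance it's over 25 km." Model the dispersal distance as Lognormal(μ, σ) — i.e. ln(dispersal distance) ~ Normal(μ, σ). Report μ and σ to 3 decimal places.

μ ≈ 3.020, σ ≈ 0.425

If T ~ Lognormal(μ,σ) then ln T ~ Normal(μ,σ), so the p-quantile of ln T is μ + z_p·σ.
ln(17) = 2.833 and ln(25) = 3.219; z_{0.33} = -0.4399, z_{0.68} = 0.4677.
σ = (3.219 − 2.833)/(0.4677 − (-0.4399)) = 0.425.
μ = 2.833 − (-0.4399)·0.425 = 3.020.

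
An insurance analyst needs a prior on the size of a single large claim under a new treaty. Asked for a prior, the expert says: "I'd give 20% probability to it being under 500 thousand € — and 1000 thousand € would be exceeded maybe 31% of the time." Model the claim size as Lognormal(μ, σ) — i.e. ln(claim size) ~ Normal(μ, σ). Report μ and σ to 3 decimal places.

If T ~ Lognormal(μ,σ) then ln T ~ Normal(μ,σ), so the p-quantile of ln T is μ + z_p·σ.
ln(500) = 6.215 and ln(1000) = 6.908; z_{0.2} = -0.8416, z_{0.69} = 0.4959.
σ = (6.908 − 6.215)/(0.4959 − (-0.8416)) = 0.518.
μ = 6.215 − (-0.8416)·0.518 = 6.651.

μ ≈ 6.651, σ ≈ 0.518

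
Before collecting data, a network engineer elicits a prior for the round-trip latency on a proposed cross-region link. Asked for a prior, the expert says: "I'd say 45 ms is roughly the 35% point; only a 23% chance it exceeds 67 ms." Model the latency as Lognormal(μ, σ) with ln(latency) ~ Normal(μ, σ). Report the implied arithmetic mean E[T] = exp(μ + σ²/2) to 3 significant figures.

If T ~ Lognormal(μ,σ) then ln T ~ Normal(μ,σ), so the p-quantile of ln T is μ + z_p·σ.
ln(45) = 3.807 and ln(67) = 4.205; z_{0.35} = -0.3853, z_{0.77} = 0.7388.
σ = (4.205 − 3.807)/(0.7388 − (-0.3853)) = 0.354.
μ = 3.807 − (-0.3853)·0.354 = 3.943.
E[T] = exp(μ + σ²/2) = exp(3.943 + 0.0627) = 54.9 ms.

E[T] ≈ 54.9 ms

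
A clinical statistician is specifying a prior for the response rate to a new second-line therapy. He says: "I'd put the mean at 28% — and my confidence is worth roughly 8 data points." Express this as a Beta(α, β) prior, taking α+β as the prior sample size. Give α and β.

α = 2.24, β = 5.76

Under the effective-sample-size interpretation, Beta(α, β) has prior mean α/(α+β) and prior sample size α+β.
So α+β = 8 and α/(α+β) = 0.28, giving α = 0.28·8 = 2.24 and β = 8 − 2.24 = 5.76.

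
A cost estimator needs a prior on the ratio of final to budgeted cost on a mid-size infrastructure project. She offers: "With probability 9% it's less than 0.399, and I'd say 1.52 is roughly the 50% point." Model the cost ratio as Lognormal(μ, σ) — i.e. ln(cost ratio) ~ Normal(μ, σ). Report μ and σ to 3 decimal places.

If T ~ Lognormal(μ,σ) then ln T ~ Normal(μ,σ), so the p-quantile of ln T is μ + z_p·σ.
ln(0.399) = -0.9188 and ln(1.52) = 0.4187; z_{0.09} = -1.341, z_{0.5} = 0.
σ = (0.4187 − -0.9188)/(0 − (-1.341)) = 0.998.
μ = -0.9188 − (-1.341)·0.998 = 0.419.

μ ≈ 0.419, σ ≈ 0.998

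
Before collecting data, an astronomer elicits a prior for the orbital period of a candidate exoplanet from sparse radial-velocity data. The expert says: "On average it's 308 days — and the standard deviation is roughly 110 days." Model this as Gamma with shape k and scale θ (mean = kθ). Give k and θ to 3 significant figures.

For Gamma(k, scale θ): mean = kθ, variance = kθ², so CV = 1/√k.
CV = SD/mean = 110/308 = 0.3571, hence k = 1/CV² = 7.84.
Then θ = mean/k = 308/7.84 = 39.3.

k ≈ 7.84, θ ≈ 39.3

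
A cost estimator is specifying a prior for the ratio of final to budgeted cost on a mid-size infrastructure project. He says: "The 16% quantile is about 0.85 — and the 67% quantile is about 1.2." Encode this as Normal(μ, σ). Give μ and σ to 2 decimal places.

μ = 1.09, σ = 0.24

For Normal(μ,σ), the p-quantile is μ + z_p·σ. Here z_{0.16} = -0.9945, z_{0.67} = 0.4399.
So 0.85 = μ − 0.9945σ and 1.2 = μ + 0.4399σ.
Subtracting: σ = (1.2 − 0.85)/(0.4399 − (-0.9945)) = 0.24.
Then μ = 0.85 − (-0.9945)·0.24 = 1.09.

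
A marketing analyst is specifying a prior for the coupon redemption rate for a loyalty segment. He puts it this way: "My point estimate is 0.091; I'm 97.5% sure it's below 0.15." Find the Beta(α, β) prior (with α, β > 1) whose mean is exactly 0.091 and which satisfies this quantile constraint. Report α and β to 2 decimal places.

With mean 0.091 fixed, write α = 0.091s, β = 0.909s where s = α+β.
Need P(θ < 0.15) = 0.975 under Beta(0.091s, 0.909s). Normal approximation: (q−m)/√(m(1−m)/s) ≈ z_{0.975} = 1.96, so s ≈ 0.091·0.909·(1.96)²/(0.15−0.091)² = 91.3.
At s = 91.3: P(θ<0.15) ≈ 0.962. Adjusting to match 0.975 gives s ≈ 113.69.
So α = 0.091·113.69 ≈ 10.35, β = 0.909·113.69 ≈ 103.35.

α ≈ 10.35, β ≈ 103.35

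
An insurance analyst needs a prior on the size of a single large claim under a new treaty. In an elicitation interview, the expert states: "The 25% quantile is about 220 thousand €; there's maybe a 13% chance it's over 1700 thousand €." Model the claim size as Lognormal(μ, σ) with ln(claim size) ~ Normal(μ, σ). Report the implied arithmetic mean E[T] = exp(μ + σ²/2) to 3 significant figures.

If T ~ Lognormal(μ,σ) then ln T ~ Normal(μ,σ), so the p-quantile of ln T is μ + z_p·σ.
ln(220) = 5.394 and ln(1700) = 7.438; z_{0.25} = -0.6745, z_{0.87} = 1.126.
σ = (7.438 − 5.394)/(1.126 − (-0.6745)) = 1.135.
μ = 5.394 − (-0.6745)·1.135 = 6.159.
E[T] = exp(μ + σ²/2) = exp(6.159 + 0.6446) = 901 thousand €.

E[T] ≈ 901 thousand €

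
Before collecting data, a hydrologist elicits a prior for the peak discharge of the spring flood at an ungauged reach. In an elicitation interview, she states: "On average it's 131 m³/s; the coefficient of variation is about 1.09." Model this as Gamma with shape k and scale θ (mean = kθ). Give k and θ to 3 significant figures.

k ≈ 0.842, θ ≈ 156

For Gamma(k, scale θ): mean = kθ, variance = kθ², so CV = 1/√k.
CV = 1.09, hence k = 1/CV² = 0.842.
Then θ = mean/k = 131/0.842 = 156.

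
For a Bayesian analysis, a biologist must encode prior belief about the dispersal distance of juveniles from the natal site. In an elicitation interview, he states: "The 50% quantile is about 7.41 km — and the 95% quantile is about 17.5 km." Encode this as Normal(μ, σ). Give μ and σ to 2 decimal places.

μ = 7.41, σ = 6.13

For Normal(μ,σ), the p-quantile is μ + z_p·σ. Here z_{0.5} = 0, z_{0.95} = 1.645.
So 7.41 = μ + 0σ and 17.5 = μ + 1.645σ.
Subtracting: σ = (17.5 − 7.41)/(1.645 − (0)) = 6.13.
Then μ = 7.41 − (0)·6.13 = 7.41.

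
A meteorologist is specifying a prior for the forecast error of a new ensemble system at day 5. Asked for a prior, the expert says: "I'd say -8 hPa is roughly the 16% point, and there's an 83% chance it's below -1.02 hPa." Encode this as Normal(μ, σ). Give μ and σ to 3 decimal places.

For Normal(μ,σ), the p-quantile is μ + z_p·σ. Here z_{0.16} = -0.9945, z_{0.83} = 0.9542.
So -8 = μ − 0.9945σ and -1.02 = μ + 0.9542σ.
Subtracting: σ = (-1.02 − -8)/(0.9542 − (-0.9945)) = 3.582.
Then μ = -8 − (-0.9945)·3.582 = -4.438.

μ = -4.438, σ = 3.582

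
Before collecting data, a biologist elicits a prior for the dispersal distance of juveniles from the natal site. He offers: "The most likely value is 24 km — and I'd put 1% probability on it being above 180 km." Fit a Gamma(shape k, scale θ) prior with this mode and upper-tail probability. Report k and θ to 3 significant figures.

k ≈ 1.85, θ ≈ 28.3

Gamma(k,θ) with k>1 has mode (k−1)θ, so θ = 24/(k−1).
Need P(X < 180) = 0.99 with θ tied to k this way. Start at k = 2, θ = 24: P(X<180) ≈ 0.995.
Too high — lower k to spread out. Iterating converges to k ≈ 1.85.
Then θ = 24/(1.85−1) ≈ 28.3.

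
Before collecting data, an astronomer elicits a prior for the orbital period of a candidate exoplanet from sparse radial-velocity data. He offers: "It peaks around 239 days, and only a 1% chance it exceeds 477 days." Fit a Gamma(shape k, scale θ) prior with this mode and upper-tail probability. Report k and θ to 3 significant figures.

Gamma(k,θ) with k>1 has mode (k−1)θ, so θ = 239/(k−1).
Need P(X < 477) = 0.99 with θ tied to k this way. Start at k = 2, θ = 239: P(X<477) ≈ 0.593.
Too low — raise k to concentrate. Iterating converges to k ≈ 11.3.
Then θ = 239/(11.3−1) ≈ 23.2.

k ≈ 11.3, θ ≈ 23.2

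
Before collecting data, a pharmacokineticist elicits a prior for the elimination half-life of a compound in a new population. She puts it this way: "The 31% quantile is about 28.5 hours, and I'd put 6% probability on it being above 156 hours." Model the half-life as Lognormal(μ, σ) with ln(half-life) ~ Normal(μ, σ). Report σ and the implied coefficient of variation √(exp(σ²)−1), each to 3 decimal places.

σ ≈ 0.829, CV ≈ 0.994

If T ~ Lognormal(μ,σ) then ln T ~ Normal(μ,σ), so the p-quantile of ln T is μ + z_p·σ.
ln(28.5) = 3.35 and ln(156) = 5.05; z_{0.31} = -0.4959, z_{0.94} = 1.555.
σ = (5.05 − 3.35)/(1.555 − (-0.4959)) = 0.829.
μ = 3.35 − (-0.4959)·0.829 = 3.761.
CV = √(exp(σ²)−1) = √(exp(0.6872)−1) = 0.994.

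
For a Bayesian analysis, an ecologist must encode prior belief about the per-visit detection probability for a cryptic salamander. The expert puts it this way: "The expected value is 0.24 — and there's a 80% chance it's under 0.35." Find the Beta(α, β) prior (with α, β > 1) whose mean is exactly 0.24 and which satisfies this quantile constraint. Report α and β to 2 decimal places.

α ≈ 2.26, β ≈ 7.15

With mean 0.24 fixed, write α = 0.24s, β = 0.76s where s = α+β.
Need P(θ < 0.35) = 0.8 under Beta(0.24s, 0.76s). Normal approximation: (q−m)/√(m(1−m)/s) ≈ z_{0.8} = 0.842, so s ≈ 0.24·0.76·(0.842)²/(0.35−0.24)² = 10.7.
At s = 10.7: P(θ<0.35) ≈ 0.811. Adjusting to match 0.8 gives s ≈ 9.41.
So α = 0.24·9.41 ≈ 2.26, β = 0.76·9.41 ≈ 7.15.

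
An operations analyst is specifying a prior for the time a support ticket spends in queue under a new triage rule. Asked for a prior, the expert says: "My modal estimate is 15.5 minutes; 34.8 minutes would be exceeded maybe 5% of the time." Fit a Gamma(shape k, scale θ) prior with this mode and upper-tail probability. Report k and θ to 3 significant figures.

k ≈ 5.2, θ ≈ 3.69

Gamma(k,θ) with k>1 has mode (k−1)θ, so θ = 15.5/(k−1).
Need P(X < 34.8) = 0.95 with θ tied to k this way. Start at k = 2, θ = 15.5: P(X<34.8) ≈ 0.656.
Too low — raise k to concentrate. Iterating converges to k ≈ 5.2.
Then θ = 15.5/(5.2−1) ≈ 3.69.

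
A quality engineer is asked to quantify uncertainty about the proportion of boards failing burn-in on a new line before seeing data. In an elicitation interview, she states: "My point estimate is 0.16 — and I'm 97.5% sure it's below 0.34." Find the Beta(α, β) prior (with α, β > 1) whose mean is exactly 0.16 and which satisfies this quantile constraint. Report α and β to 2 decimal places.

α ≈ 3.36, β ≈ 17.62

With mean 0.16 fixed, write α = 0.16s, β = 0.84s where s = α+β.
Need P(θ < 0.34) = 0.975 under Beta(0.16s, 0.84s). Normal approximation: (q−m)/√(m(1−m)/s) ≈ z_{0.975} = 1.96, so s ≈ 0.16·0.84·(1.96)²/(0.34−0.16)² = 15.9.
At s = 15.9: P(θ<0.34) ≈ 0.959. Adjusting to match 0.975 gives s ≈ 20.97.
So α = 0.16·20.97 ≈ 3.36, β = 0.84·20.97 ≈ 17.62.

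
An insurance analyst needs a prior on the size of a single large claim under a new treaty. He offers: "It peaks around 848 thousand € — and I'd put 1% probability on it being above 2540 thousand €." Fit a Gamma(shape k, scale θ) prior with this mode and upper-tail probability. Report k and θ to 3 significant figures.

Gamma(k,θ) with k>1 has mode (k−1)θ, so θ = 848/(k−1).
Need P(X < 2540) = 0.99 with θ tied to k this way. Start at k = 2, θ = 848: P(X<2540) ≈ 0.800.
Too low — raise k to concentrate. Iterating converges to k ≈ 4.74.
Then θ = 848/(4.74−1) ≈ 227.

k ≈ 4.74, θ ≈ 227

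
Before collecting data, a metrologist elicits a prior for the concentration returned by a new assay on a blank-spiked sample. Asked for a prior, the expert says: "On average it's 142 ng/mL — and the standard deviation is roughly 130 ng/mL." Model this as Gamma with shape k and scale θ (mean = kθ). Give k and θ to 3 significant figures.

k ≈ 1.19, θ ≈ 119

For Gamma(k, scale θ): mean = kθ, variance = kθ², so CV = 1/√k.
CV = SD/mean = 130/142 = 0.9155, hence k = 1/CV² = 1.19.
Then θ = mean/k = 142/1.19 = 119.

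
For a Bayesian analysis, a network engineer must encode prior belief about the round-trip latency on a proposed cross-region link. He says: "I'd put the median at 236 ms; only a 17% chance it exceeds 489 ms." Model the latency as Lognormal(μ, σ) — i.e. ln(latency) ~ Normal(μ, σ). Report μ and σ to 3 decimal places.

If T ~ Lognormal(μ,σ) then ln T ~ Normal(μ,σ), so the p-quantile of ln T is μ + z_p·σ.
ln(236) = 5.464 and ln(489) = 6.192; z_{0.5} = 0, z_{0.83} = 0.9542.
σ = (6.192 − 5.464)/(0.9542 − (0)) = 0.764.
μ = 5.464 − (0)·0.764 = 5.464.

μ ≈ 5.464, σ ≈ 0.764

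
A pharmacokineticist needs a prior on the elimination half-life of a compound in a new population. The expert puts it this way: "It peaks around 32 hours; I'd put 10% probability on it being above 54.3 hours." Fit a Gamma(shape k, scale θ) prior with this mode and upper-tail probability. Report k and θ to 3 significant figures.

Gamma(k,θ) with k>1 has mode (k−1)θ, so θ = 32/(k−1).
Need P(X < 54.3) = 0.9 with θ tied to k this way. Start at k = 2, θ = 32: P(X<54.3) ≈ 0.506.
Too low — raise k to concentrate. Iterating converges to k ≈ 7.77.
Then θ = 32/(7.77−1) ≈ 4.73.

k ≈ 7.77, θ ≈ 4.73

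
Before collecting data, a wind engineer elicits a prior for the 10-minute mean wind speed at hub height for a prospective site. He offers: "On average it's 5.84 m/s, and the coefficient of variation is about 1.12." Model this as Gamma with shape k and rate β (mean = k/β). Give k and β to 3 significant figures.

For Gamma(k, rate β): mean = k/β, variance = k/β², so CV = 1/√k.
CV = 1.12, hence k = 1/CV² = 0.797.
Then β = k/mean = 0.797/5.84 = 0.137.

k ≈ 0.797, β ≈ 0.137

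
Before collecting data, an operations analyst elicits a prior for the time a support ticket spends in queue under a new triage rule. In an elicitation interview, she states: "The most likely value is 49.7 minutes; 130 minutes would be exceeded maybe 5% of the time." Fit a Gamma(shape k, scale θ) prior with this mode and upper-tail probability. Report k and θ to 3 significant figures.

k ≈ 3.92, θ ≈ 17

Gamma(k,θ) with k>1 has mode (k−1)θ, so θ = 49.7/(k−1).
Need P(X < 130) = 0.95 with θ tied to k this way. Start at k = 2, θ = 49.7: P(X<130) ≈ 0.736.
Too low — raise k to concentrate. Iterating converges to k ≈ 3.92.
Then θ = 49.7/(3.92−1) ≈ 17.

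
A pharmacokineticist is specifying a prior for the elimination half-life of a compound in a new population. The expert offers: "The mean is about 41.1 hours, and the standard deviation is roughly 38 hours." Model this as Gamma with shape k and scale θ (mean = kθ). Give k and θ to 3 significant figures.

k ≈ 1.17, θ ≈ 35.1

For Gamma(k, scale θ): mean = kθ, variance = kθ², so CV = 1/√k.
CV = SD/mean = 38/41.1 = 0.9246, hence k = 1/CV² = 1.17.
Then θ = mean/k = 41.1/1.17 = 35.1.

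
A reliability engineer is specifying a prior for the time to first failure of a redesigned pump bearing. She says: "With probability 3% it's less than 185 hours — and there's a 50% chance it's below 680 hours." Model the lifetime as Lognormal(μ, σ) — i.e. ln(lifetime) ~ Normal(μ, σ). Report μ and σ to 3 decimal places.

μ ≈ 6.522, σ ≈ 0.692

If T ~ Lognormal(μ,σ) then ln T ~ Normal(μ,σ), so the p-quantile of ln T is μ + z_p·σ.
ln(185) = 5.22 and ln(680) = 6.522; z_{0.03} = -1.881, z_{0.5} = 0.
σ = (6.522 − 5.22)/(0 − (-1.881)) = 0.692.
μ = 5.22 − (-1.881)·0.692 = 6.522.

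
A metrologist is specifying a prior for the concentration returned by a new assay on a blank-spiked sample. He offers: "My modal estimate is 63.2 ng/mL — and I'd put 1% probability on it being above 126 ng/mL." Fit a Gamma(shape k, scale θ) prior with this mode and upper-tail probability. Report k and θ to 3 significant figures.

Gamma(k,θ) with k>1 has mode (k−1)θ, so θ = 63.2/(k−1).
Need P(X < 126) = 0.99 with θ tied to k this way. Start at k = 2, θ = 63.2: P(X<126) ≈ 0.592.
Too low — raise k to concentrate. Iterating converges to k ≈ 11.3.
Then θ = 63.2/(11.3−1) ≈ 6.12.

k ≈ 11.3, θ ≈ 6.12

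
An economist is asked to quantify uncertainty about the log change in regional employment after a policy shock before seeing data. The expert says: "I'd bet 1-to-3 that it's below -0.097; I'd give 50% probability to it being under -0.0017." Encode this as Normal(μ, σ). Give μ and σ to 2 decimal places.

The p-quantile of Normal(μ,σ) is μ + z_p·σ, with z_{0.25} = -0.6745 and z_{0.5} = 0.
Eliminate σ: μ = (z₂·x₁ − z₁·x₂)/(z₂ − z₁) = (0·-0.097 − (-0.6745)·-0.0017)/0.6745 = -0.00.
Then σ = (x₂ − x₁)/(z₂ − z₁) = (-0.0017 − -0.097)/0.6745 = 0.14.

μ = -0.00, σ = 0.14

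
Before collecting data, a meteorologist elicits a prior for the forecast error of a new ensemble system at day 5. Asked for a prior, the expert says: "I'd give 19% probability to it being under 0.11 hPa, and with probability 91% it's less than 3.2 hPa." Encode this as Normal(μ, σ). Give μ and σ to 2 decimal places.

The p-quantile of Normal(μ,σ) is μ + z_p·σ, with z_{0.19} = -0.8779 and z_{0.91} = 1.341.
Eliminate σ: μ = (z₂·x₁ − z₁·x₂)/(z₂ − z₁) = (1.341·0.11 − (-0.8779)·3.2)/2.219 = 1.33.
Then σ = (x₂ − x₁)/(z₂ − z₁) = (3.2 − 0.11)/2.219 = 1.39.

μ = 1.33, σ = 1.39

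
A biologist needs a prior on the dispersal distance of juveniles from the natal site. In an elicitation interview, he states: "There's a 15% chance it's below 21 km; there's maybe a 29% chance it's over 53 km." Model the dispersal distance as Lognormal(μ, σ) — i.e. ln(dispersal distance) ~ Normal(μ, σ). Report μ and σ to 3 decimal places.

μ ≈ 3.648, σ ≈ 0.582

If T ~ Lognormal(μ,σ) then ln T ~ Normal(μ,σ), so the p-quantile of ln T is μ + z_p·σ.
ln(21) = 3.045 and ln(53) = 3.97; z_{0.15} = -1.036, z_{0.71} = 0.5534.
σ = (3.97 − 3.045)/(0.5534 − (-1.036)) = 0.582.
μ = 3.045 − (-1.036)·0.582 = 3.648.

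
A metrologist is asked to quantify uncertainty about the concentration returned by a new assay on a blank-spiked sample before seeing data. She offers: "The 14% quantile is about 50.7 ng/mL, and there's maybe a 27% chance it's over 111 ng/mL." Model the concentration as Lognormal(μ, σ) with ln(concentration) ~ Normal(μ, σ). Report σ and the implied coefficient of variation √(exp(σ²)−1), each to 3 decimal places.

If T ~ Lognormal(μ,σ) then ln T ~ Normal(μ,σ), so the p-quantile of ln T is μ + z_p·σ.
ln(50.7) = 3.926 and ln(111) = 4.71; z_{0.14} = -1.08, z_{0.73} = 0.6128.
σ = (4.71 − 3.926)/(0.6128 − (-1.08)) = 0.463.
μ = 3.926 − (-1.08)·0.463 = 4.426.
CV = √(exp(σ²)−1) = √(exp(0.2142)−1) = 0.489.

σ ≈ 0.463, CV ≈ 0.489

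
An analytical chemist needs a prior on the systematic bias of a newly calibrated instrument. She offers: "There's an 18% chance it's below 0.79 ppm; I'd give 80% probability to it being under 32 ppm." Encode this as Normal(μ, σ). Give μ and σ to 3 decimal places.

For Normal(μ,σ), the p-quantile is μ + z_p·σ. Here z_{0.18} = -0.9154, z_{0.8} = 0.8416.
So 0.79 = μ − 0.9154σ and 32 = μ + 0.8416σ.
Subtracting: σ = (32 − 0.79)/(0.8416 − (-0.9154)) = 17.763.
Then μ = 0.79 − (-0.9154)·17.763 = 17.050.

μ = 17.050, σ = 17.763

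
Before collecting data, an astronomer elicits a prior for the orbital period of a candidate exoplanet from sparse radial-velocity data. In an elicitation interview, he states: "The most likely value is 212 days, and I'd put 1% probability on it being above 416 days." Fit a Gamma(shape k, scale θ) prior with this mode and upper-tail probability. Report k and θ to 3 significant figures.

k ≈ 11.8, θ ≈ 19.5

Gamma(k,θ) with k>1 has mode (k−1)θ, so θ = 212/(k−1).
Need P(X < 416) = 0.99 with θ tied to k this way. Start at k = 2, θ = 212: P(X<416) ≈ 0.584.
Too low — raise k to concentrate. Iterating converges to k ≈ 11.8.
Then θ = 212/(11.8−1) ≈ 19.5.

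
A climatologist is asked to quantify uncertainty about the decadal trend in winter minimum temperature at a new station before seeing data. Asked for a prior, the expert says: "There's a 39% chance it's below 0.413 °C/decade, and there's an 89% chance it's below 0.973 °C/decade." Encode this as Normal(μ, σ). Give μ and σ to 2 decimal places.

μ = 0.52, σ = 0.37

The p-quantile of Normal(μ,σ) is μ + z_p·σ, with z_{0.39} = -0.2793 and z_{0.89} = 1.227.
Eliminate σ: μ = (z₂·x₁ − z₁·x₂)/(z₂ − z₁) = (1.227·0.413 − (-0.2793)·0.973)/1.506 = 0.52.
Then σ = (x₂ − x₁)/(z₂ − z₁) = (0.973 − 0.413)/1.506 = 0.37.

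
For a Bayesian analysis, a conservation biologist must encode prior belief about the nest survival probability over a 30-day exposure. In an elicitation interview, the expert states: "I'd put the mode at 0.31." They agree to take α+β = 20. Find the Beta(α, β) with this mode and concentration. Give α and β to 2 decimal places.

α = 6.58, β = 13.42

For α,β > 1 the Beta mode is (α−1)/(α+β−2). With α+β = 20, the mode is (α−1)/18.
Set (α−1)/18 = 0.31 → α = 1 + 0.31·18 = 6.58.
β = 20 − α = 13.42.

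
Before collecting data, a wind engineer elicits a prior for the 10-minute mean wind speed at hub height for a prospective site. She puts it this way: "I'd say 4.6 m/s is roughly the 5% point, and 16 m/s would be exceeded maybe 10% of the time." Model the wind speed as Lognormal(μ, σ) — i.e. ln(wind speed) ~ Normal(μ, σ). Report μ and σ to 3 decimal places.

μ ≈ 2.227, σ ≈ 0.426

If T ~ Lognormal(μ,σ) then ln T ~ Normal(μ,σ), so the p-quantile of ln T is μ + z_p·σ.
ln(4.6) = 1.526 and ln(16) = 2.773; z_{0.05} = -1.645, z_{0.9} = 1.282.
σ = (2.773 − 1.526)/(1.282 − (-1.645)) = 0.426.
μ = 1.526 − (-1.645)·0.426 = 2.227.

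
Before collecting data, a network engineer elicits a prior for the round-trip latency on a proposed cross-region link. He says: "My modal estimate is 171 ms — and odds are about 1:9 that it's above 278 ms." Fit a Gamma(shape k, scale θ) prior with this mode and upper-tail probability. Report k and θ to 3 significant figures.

Gamma(k,θ) with k>1 has mode (k−1)θ, so θ = 171/(k−1).
Need P(X < 278) = 0.9 with θ tied to k this way. Start at k = 2, θ = 171: P(X<278) ≈ 0.483.
Too low — raise k to concentrate. Iterating converges to k ≈ 8.97.
Then θ = 171/(8.97−1) ≈ 21.4.

k ≈ 8.97, θ ≈ 21.4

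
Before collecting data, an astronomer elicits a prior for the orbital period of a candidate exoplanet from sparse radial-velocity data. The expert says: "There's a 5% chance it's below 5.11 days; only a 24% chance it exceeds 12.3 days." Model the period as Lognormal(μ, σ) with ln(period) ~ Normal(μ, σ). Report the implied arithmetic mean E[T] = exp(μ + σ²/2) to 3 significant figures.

E[T] ≈ 10.1 days

If T ~ Lognormal(μ,σ) then ln T ~ Normal(μ,σ), so the p-quantile of ln T is μ + z_p·σ.
ln(5.11) = 1.631 and ln(12.3) = 2.51; z_{0.05} = -1.645, z_{0.76} = 0.7063.
σ = (2.51 − 1.631)/(0.7063 − (-1.645)) = 0.374.
μ = 1.631 − (-1.645)·0.374 = 2.246.
E[T] = exp(μ + σ²/2) = exp(2.246 + 0.0698) = 10.1 days.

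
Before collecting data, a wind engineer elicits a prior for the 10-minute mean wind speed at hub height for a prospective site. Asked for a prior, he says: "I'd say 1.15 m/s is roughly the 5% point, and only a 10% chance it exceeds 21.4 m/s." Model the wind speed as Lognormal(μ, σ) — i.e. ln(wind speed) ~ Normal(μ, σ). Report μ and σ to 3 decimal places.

μ ≈ 1.783, σ ≈ 0.999

If T ~ Lognormal(μ,σ) then ln T ~ Normal(μ,σ), so the p-quantile of ln T is μ + z_p·σ.
ln(1.15) = 0.1398 and ln(21.4) = 3.063; z_{0.05} = -1.645, z_{0.9} = 1.282.
σ = (3.063 − 0.1398)/(1.282 − (-1.645)) = 0.999.
μ = 0.1398 − (-1.645)·0.999 = 1.783.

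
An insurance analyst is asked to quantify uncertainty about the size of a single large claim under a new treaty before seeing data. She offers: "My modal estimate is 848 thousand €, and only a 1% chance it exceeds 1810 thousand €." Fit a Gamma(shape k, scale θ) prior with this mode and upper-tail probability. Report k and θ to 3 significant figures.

Gamma(k,θ) with k>1 has mode (k−1)θ, so θ = 848/(k−1).
Need P(X < 1810) = 0.99 with θ tied to k this way. Start at k = 2, θ = 848: P(X<1810) ≈ 0.629.
Too low — raise k to concentrate. Iterating converges to k ≈ 9.44.
Then θ = 848/(9.44−1) ≈ 101.

k ≈ 9.44, θ ≈ 101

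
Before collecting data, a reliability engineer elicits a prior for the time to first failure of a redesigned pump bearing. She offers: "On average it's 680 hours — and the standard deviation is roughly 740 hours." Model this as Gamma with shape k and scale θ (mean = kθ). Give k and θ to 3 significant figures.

k ≈ 0.844, θ ≈ 805

For Gamma(k, scale θ): mean = kθ, variance = kθ², so CV = 1/√k.
CV = SD/mean = 740/680 = 1.088, hence k = 1/CV² = 0.844.
Then θ = mean/k = 680/0.844 = 805.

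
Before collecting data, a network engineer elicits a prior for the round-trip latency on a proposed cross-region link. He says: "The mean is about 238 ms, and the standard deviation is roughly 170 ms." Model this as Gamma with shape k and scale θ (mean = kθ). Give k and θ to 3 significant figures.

k ≈ 1.96, θ ≈ 121

For Gamma(k, scale θ): mean = kθ, variance = kθ², so CV = 1/√k.
CV = SD/mean = 170/238 = 0.7143, hence k = 1/CV² = 1.96.
Then θ = mean/k = 238/1.96 = 121.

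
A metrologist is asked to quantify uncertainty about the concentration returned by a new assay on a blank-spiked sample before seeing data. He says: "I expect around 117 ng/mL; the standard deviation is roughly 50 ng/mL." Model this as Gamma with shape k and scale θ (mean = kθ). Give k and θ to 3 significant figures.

k ≈ 5.48, θ ≈ 21.4

For Gamma(k, scale θ): mean = kθ, variance = kθ², so CV = 1/√k.
CV = SD/mean = 50/117 = 0.4274, hence k = 1/CV² = 5.48.
Then θ = mean/k = 117/5.48 = 21.4.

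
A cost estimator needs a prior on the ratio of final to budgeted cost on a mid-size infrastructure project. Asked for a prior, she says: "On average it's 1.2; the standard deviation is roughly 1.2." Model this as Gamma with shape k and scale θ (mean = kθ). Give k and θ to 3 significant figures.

For Gamma(k, scale θ): mean = kθ, variance = kθ², so CV = 1/√k.
CV = SD/mean = 1.2/1.2 = 1, hence k = 1/CV² = 1.
Then θ = mean/k = 1.2/1 = 1.2.

k ≈ 1, θ ≈ 1.2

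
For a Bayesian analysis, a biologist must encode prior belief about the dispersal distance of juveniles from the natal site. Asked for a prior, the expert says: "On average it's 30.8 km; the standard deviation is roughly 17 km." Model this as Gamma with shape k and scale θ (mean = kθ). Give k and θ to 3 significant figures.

k ≈ 3.28, θ ≈ 9.38

For Gamma(k, scale θ): mean = kθ, variance = kθ², so CV = 1/√k.
CV = SD/mean = 17/30.8 = 0.5519, hence k = 1/CV² = 3.28.
Then θ = mean/k = 30.8/3.28 = 9.38.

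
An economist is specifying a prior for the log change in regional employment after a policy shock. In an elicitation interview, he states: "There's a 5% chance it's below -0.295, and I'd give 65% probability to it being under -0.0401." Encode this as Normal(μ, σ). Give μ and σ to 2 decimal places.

μ = -0.09, σ = 0.13

For Normal(μ,σ), the p-quantile is μ + z_p·σ. Here z_{0.05} = -1.645, z_{0.65} = 0.3853.
So -0.295 = μ − 1.645σ and -0.0401 = μ + 0.3853σ.
Subtracting: σ = (-0.0401 − -0.295)/(0.3853 − (-1.645)) = 0.13.
Then μ = -0.295 − (-1.645)·0.13 = -0.09.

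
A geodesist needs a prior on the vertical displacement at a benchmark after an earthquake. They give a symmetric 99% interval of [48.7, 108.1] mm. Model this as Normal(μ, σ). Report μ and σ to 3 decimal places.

μ = 78.400, σ = 11.530

A symmetric 99% interval runs μ ± z·σ with z = 2.576.
Half-width = 29.7, so σ = 29.7/2.576 = 11.530.
μ is the interval midpoint, 78.400.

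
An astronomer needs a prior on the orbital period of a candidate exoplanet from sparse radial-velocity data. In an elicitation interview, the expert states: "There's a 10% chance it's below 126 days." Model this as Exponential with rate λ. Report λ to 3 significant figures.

λ ≈ 0.000836

P(T < 126.0) = 1 − e^(−λ·126.0) = 0.1, so λ = −ln(1−0.1)/126.0 = −ln(0.9)/126.0 = 0.000836.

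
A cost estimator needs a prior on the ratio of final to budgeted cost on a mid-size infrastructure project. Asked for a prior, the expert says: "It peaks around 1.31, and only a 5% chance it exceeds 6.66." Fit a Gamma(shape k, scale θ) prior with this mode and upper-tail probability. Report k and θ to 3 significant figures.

Gamma(k,θ) with k>1 has mode (k−1)θ, so θ = 1.31/(k−1).
Need P(X < 6.66) = 0.95 with θ tied to k this way. Start at k = 2, θ = 1.31: P(X<6.66) ≈ 0.962.
Too high — lower k to spread out. Iterating converges to k ≈ 1.9.
Then θ = 1.31/(1.9−1) ≈ 1.45.

k ≈ 1.9, θ ≈ 1.45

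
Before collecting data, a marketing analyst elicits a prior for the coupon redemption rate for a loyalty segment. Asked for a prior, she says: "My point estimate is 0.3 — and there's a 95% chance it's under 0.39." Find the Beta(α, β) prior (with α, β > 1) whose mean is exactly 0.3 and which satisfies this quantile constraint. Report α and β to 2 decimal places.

With mean 0.3 fixed, write α = 0.3s, β = 0.7s where s = α+β.
Need P(θ < 0.39) = 0.95 under Beta(0.3s, 0.7s). Normal approximation: (q−m)/√(m(1−m)/s) ≈ z_{0.95} = 1.64, so s ≈ 0.3·0.7·(1.64)²/(0.39−0.3)² = 70.1.
At s = 70.1: P(θ<0.39) ≈ 0.945. Adjusting to match 0.95 gives s ≈ 74.17.
So α = 0.3·74.17 ≈ 22.25, β = 0.7·74.17 ≈ 51.92.

α ≈ 22.25, β ≈ 51.92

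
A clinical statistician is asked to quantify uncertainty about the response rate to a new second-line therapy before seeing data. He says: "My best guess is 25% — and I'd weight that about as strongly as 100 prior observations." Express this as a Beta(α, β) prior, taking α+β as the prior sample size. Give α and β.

Under the effective-sample-size interpretation, Beta(α, β) has prior mean α/(α+β) and prior sample size α+β.
So α+β = 100 and α/(α+β) = 0.25, giving α = 0.25·100 = 25 and β = 100 − 25 = 75.

α = 25, β = 75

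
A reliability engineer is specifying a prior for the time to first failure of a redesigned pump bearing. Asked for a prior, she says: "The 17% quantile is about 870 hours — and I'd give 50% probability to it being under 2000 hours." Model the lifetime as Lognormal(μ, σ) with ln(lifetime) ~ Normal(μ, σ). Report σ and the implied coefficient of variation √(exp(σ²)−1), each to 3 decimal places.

If T ~ Lognormal(μ,σ) then ln T ~ Normal(μ,σ), so the p-quantile of ln T is μ + z_p·σ.
ln(870) = 6.768 and ln(2000) = 7.601; z_{0.17} = -0.9542, z_{0.5} = 0.
σ = (7.601 − 6.768)/(0 − (-0.9542)) = 0.872.
μ = 6.768 − (-0.9542)·0.872 = 7.601.
CV = √(exp(σ²)−1) = √(exp(0.7611)−1) = 1.068.

σ ≈ 0.872, CV ≈ 1.068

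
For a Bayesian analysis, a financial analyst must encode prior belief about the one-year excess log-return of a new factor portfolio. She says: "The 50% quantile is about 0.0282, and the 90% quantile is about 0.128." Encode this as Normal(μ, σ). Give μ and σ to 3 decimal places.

μ = 0.028, σ = 0.078

For Normal(μ,σ), the p-quantile is μ + z_p·σ. Here z_{0.5} = 0, z_{0.9} = 1.282.
So 0.0282 = μ + 0σ and 0.128 = μ + 1.282σ.
Subtracting: σ = (0.128 − 0.0282)/(1.282 − (0)) = 0.078.
Then μ = 0.0282 − (0)·0.078 = 0.028.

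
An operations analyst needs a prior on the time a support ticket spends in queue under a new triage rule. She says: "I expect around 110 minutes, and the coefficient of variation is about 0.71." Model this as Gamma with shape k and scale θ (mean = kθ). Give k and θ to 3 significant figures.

For Gamma(k, scale θ): mean = kθ, variance = kθ², so CV = 1/√k.
CV = 0.71, hence k = 1/CV² = 1.98.
Then θ = mean/k = 110/1.98 = 55.5.

k ≈ 1.98, θ ≈ 55.5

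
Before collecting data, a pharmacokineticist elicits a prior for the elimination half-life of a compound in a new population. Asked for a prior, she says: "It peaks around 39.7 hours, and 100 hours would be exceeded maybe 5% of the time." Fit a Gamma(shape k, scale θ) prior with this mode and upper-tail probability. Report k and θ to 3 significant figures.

Gamma(k,θ) with k>1 has mode (k−1)θ, so θ = 39.7/(k−1).
Need P(X < 100) = 0.95 with θ tied to k this way. Start at k = 2, θ = 39.7: P(X<100) ≈ 0.717.
Too low — raise k to concentrate. Iterating converges to k ≈ 4.18.
Then θ = 39.7/(4.18−1) ≈ 12.5.

k ≈ 4.18, θ ≈ 12.5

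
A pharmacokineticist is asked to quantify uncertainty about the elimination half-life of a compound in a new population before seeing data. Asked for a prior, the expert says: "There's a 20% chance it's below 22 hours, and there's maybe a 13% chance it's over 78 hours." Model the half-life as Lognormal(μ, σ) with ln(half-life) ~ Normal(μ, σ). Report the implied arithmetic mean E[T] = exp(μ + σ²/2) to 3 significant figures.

E[T] ≈ 46.5 hours

If T ~ Lognormal(μ,σ) then ln T ~ Normal(μ,σ), so the p-quantile of ln T is μ + z_p·σ.
ln(22) = 3.091 and ln(78) = 4.357; z_{0.2} = -0.8416, z_{0.87} = 1.126.
σ = (4.357 − 3.091)/(1.126 − (-0.8416)) = 0.643.
μ = 3.091 − (-0.8416)·0.643 = 3.632.
E[T] = exp(μ + σ²/2) = exp(3.632 + 0.2068) = 46.5 hours.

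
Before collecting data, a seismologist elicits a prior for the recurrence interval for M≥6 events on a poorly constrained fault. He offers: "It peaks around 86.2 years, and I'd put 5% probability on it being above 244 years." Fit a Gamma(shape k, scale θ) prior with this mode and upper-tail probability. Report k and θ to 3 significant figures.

k ≈ 3.47, θ ≈ 34.9

Gamma(k,θ) with k>1 has mode (k−1)θ, so θ = 86.2/(k−1).
Need P(X < 244) = 0.95 with θ tied to k this way. Start at k = 2, θ = 86.2: P(X<244) ≈ 0.774.
Too low — raise k to concentrate. Iterating converges to k ≈ 3.47.
Then θ = 86.2/(3.47−1) ≈ 34.9.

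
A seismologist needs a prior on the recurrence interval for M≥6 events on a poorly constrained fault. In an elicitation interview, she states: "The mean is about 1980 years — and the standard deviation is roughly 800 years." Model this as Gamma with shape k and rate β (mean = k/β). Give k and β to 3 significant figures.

k ≈ 6.13, β ≈ 0.00309

For Gamma(k, rate β): mean = k/β, variance = k/β², so CV = 1/√k.
CV = SD/mean = 800/1980 = 0.404, hence k = 1/CV² = 6.13.
Then β = k/mean = 6.13/1980 = 0.00309.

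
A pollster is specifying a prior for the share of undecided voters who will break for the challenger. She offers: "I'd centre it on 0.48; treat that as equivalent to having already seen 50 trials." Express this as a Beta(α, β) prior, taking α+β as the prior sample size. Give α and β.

Under the effective-sample-size interpretation, Beta(α, β) has prior mean α/(α+β) and prior sample size α+β.
So α+β = 50 and α/(α+β) = 0.48, giving α = 0.48·50 = 24 and β = 50 − 24 = 26.

α = 24, β = 26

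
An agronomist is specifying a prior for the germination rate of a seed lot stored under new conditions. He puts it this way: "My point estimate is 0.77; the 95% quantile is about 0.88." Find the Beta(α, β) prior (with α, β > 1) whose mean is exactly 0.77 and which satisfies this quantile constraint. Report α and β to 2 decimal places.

With mean 0.77 fixed, write α = 0.77s, β = 0.23s where s = α+β.
Need P(θ < 0.88) = 0.95 under Beta(0.77s, 0.23s). Normal approximation: (q−m)/√(m(1−m)/s) ≈ z_{0.95} = 1.64, so s ≈ 0.77·0.23·(1.64)²/(0.88−0.77)² = 39.6.
At s = 39.6: P(θ<0.88) ≈ 0.967. Adjusting to match 0.95 gives s ≈ 32.18.
So α = 0.77·32.18 ≈ 24.78, β = 0.23·32.18 ≈ 7.40.

α ≈ 24.78, β ≈ 7.40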